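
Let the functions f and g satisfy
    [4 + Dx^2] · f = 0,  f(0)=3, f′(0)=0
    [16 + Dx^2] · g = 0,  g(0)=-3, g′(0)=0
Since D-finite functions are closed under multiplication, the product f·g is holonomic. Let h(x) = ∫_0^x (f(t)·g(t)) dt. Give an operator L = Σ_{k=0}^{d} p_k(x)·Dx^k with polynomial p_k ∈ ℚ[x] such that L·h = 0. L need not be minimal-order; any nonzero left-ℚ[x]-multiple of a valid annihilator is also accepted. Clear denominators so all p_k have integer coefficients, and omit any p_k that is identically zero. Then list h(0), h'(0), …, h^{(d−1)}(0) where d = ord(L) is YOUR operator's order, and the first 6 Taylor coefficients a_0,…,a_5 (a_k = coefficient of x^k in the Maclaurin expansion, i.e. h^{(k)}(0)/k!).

L = 144·Dx + 40·Dx^3 + Dx^5  (order 5).
h: a_k = 0, -9, 0, 30, 0, -246/5, …
ICs: h(0) = 0, h′(0) = -9, h′′(0) = 0, h′′′(0) = 180, h′′′′(0) = 0.

f: a_k = 3, 0, -6, 0, 2, 0, …
g: a_k = -3, 0, 24, 0, -32, 0, …
L₀ := L_f ⊗_s L_g (sym. prod.), ord ≤ 4.
∫: right-multiply L₀ by Dx.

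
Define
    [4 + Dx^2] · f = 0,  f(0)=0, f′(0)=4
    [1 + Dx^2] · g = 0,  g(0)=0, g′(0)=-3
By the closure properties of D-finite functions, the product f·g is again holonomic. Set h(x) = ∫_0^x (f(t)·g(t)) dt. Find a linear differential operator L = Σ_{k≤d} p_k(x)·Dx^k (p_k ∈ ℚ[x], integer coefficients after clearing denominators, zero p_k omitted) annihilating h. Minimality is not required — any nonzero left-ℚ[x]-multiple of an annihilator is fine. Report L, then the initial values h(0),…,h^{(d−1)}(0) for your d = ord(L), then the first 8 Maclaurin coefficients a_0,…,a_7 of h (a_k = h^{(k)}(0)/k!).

f: a_k = 0, 4, 0, -8/3, 0, 8/15, 0, -16/315, …
g: a_k = 0, -3, 0, 1/2, 0, -1/40, 0, 1/1680, …
Sym-product of L_f,L_g gives L₀ (≤ ord 4).
h=∫h₀ ⇒ L = L₀·Dx.
L = 9·Dx + 10·Dx^3 + Dx^5  (order 5).
h: a_k = 0, 0, 0, -4, 0, 2, 0, -13/30, …
ICs: h(0) = 0, h′(0) = 0, h′′(0) = 0, h′′′(0) = -24, h′′′′(0) = 0.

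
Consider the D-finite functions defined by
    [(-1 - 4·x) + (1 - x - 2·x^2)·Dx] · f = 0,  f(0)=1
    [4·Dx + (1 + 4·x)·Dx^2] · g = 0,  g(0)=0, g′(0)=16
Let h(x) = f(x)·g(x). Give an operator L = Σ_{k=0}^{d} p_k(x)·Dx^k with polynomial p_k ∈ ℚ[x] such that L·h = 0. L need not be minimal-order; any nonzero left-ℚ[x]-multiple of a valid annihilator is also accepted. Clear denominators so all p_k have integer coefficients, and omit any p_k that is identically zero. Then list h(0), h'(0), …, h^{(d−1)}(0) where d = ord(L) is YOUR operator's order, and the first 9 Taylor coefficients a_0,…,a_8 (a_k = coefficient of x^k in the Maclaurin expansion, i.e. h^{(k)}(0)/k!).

L = (8 + 32·x) + (-2 + 20·x + 40·x^2)·Dx + (-1 - 3·x + 6·x^2 + 8·x^3)·Dx^2  (order 2).
h: a_k = 0, 16, -16, 304/3, -560/3, 4176/5, -11344/5, 306736/35, -199792/7, …
ICs: h(0) = 0, h′(0) = 16.

f: a_k = 1, 1, 3, 5, 11, 21, 43, 85, 171, …
g: a_k = 0, 16, -32, 256/3, -256, 4096/5, -8192/3, 65536/7, -32768, …
L₀ := L_f ⊗_s L_g (sym. prod.), ord ≤ 2.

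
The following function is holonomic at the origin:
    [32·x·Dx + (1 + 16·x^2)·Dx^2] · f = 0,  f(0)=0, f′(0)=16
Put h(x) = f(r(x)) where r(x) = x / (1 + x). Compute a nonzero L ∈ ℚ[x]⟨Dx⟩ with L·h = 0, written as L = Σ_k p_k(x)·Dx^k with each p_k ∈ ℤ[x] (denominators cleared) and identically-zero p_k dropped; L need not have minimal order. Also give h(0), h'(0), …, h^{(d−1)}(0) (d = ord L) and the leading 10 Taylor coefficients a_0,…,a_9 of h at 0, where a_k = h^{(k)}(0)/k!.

L = (2 + 34·x)·Dx + (1 + 2·x + 17·x^2)·Dx^2  (order 2).
h: a_k = 0, 16, -16, -208/3, 240, 1616/5, -9776/3, 11632/7, 38640, -815984/9, …
ICs: h(0) = 0, h′(0) = 16.

f: a_k = 0, 16, 0, -256/3, 0, 4096/5, 0, -65536/7, 0, 1048576/9, …
Substitute x→r, Dx→(1/r')Dx; clear ⇒ L₀.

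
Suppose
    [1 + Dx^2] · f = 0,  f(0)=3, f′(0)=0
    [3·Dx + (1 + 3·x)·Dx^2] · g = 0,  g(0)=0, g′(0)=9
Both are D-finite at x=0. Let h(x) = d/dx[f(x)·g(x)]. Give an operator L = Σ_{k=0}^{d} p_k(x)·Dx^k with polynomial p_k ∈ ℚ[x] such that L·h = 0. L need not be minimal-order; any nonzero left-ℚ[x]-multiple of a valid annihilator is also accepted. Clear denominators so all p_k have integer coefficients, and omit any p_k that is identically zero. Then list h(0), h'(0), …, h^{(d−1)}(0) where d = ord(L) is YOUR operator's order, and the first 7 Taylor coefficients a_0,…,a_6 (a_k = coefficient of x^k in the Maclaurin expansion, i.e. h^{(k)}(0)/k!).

L = (-8897 - 1764·x - 7722·x^2 - 14364·x^3 - 7533·x^4 + 5832·x^5 + 2916·x^6) + (-3432 - 13248·x - 12420·x^2 - 8100·x^3 + 9720·x^4 + 5832·x^5)·Dx + (-9100 - 3204·x - 11070·x^2 - 17064·x^3 - 6318·x^4 + 11664·x^5 + 5832·x^6)·Dx^2 + (-3432 - 13248·x - 12420·x^2 - 8100·x^3 + 9720·x^4 + 5832·x^5)·Dx^3 + (-203 - 1440·x - 3348·x^2 - 2700·x^3 + 1215·x^4 + 5832·x^5 + 2916·x^6)·Dx^4  (order 4).
h: a_k = 27, -81, 405/2, -648, 15921/8, -48195/8, 1454037/80, …
ICs: h(0) = 27, h′(0) = -81, h′′(0) = 405, h′′′(0) = -3888.

f: a_k = 3, 0, -3/2, 0, 1/8, 0, -1/240, …
g: a_k = 0, 9, -27/2, 27, -243/4, 729/5, -729/2, …
Product ⇒ symmetric product L₀, ord ≤ 4.
h=h₀': d/dx-closure on L₀ ⇒ L.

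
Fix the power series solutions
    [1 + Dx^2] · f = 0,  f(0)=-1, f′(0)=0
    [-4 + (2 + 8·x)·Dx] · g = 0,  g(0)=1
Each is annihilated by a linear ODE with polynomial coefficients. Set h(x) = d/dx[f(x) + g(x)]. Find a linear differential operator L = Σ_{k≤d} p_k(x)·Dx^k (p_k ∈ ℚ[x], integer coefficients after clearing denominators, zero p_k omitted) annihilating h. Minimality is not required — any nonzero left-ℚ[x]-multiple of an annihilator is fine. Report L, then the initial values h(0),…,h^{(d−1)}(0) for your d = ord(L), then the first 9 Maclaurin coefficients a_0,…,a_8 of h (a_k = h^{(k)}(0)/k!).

f: a_k = -1, 0, 1/2, 0, -1/24, 0, 1/720, 0, -1/40320, …
g: a_k = 1, 2, -2, 4, -10, 28, -84, 264, -858, …
L₀ := lclm(L_f,L_g); ord L₀ ≤ 2+1.
h=h₀': d/dx-closure on L₀ ⇒ L.
L = (-122 - 16·x - 32·x^2) + (-13 - 60·x - 48·x^2 - 64·x^3)·Dx + (-122 - 16·x - 32·x^2)·Dx^2 + (-13 - 60·x - 48·x^2 - 64·x^3)·Dx^3  (order 3).
h: a_k = 2, -3, 12, -241/6, 140, -60479/120, 1848, -34594561/5040, 25740, …
ICs: h(0) = 2, h′(0) = -3, h′′(0) = 24.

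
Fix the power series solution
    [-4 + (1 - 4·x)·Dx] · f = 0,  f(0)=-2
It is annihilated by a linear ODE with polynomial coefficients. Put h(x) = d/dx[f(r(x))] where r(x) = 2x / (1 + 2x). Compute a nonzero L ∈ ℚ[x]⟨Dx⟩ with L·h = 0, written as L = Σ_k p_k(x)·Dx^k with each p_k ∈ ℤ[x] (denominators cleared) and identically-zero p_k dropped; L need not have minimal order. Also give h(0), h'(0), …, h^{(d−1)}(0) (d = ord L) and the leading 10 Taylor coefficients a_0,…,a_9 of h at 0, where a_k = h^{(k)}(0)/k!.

L = 12 + (-1 + 6·x)·Dx  (order 1).
h: a_k = -16, -192, -1728, -13824, -103680, -746496, -5225472, -35831808, -241864704, -1612431360, …
ICs: h(0) = -16.

f: a_k = -2, -8, -32, -128, -512, -2048, -8192, -32768, -131072, -524288, …
Substitute x→r, Dx→(1/r')Dx; clear ⇒ L₀.
h=h₀': d/dx-closure on L₀ ⇒ L.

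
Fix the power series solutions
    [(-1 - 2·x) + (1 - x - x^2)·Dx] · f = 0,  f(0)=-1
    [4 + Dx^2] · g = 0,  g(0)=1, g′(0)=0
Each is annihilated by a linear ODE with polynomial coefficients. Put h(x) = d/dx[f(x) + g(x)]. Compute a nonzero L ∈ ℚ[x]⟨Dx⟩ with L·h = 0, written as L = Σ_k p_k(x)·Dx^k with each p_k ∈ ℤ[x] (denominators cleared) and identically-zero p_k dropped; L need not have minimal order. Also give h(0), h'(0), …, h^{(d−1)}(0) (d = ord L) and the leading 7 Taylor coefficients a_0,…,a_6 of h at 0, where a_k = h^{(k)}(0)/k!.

L = (272 + 704·x + 880·x^2 + 400·x^3 + 320·x^4 + 144·x^5 + 48·x^6) + (-44 - 52·x + 108·x^2 + 80·x^3 + 40·x^4 + 72·x^5 + 56·x^6 + 16·x^7)·Dx + (68 + 176·x + 220·x^2 + 100·x^3 + 80·x^4 + 36·x^5 + 12·x^6)·Dx^2 + (-11 - 13·x + 27·x^2 + 20·x^3 + 10·x^4 + 18·x^5 + 14·x^6 + 4·x^7)·Dx^3  (order 3).
h: a_k = -1, -8, -9, -52/3, -40, -1178/15, -147, …
ICs: h(0) = -1, h′(0) = -8, h′′(0) = -18.

f: a_k = -1, -1, -2, -3, -5, -8, -13, …
g: a_k = 1, 0, -2, 0, 2/3, 0, -4/45, …
h₀=f+g: left-lcm gives L₀, ord ≤ 3.
h=h₀': d/dx-closure on L₀ ⇒ L.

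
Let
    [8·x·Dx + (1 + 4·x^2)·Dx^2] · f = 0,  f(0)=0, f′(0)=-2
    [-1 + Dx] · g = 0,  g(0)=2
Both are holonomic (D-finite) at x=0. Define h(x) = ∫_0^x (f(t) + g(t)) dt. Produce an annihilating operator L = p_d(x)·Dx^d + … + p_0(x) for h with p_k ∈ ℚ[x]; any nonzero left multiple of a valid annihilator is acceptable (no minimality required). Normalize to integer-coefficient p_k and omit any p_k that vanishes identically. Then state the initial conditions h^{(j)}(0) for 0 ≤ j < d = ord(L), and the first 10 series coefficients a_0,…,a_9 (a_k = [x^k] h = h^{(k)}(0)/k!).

f: a_k = 0, -2, 0, 8/3, 0, -32/5, 0, 128/7, 0, -512/9, …
g: a_k = 2, 2, 1, 1/3, 1/12, 1/60, 1/360, 1/2520, 1/20160, 1/181440, …
L₀ := lclm(L_f,L_g); ord L₀ ≤ 2+1.
h=∫h₀ ⇒ L = L₀·Dx.
L = (8 - 8·x - 96·x^2 - 32·x^3)·Dx^2 + (-9 + 88·x^2 - 16·x^4)·Dx^3 + (1 + 8·x + 8·x^2 + 32·x^3 + 16·x^4)·Dx^4  (order 4).
h: a_k = 0, 2, 0, 1/3, 3/4, 1/60, -383/360, 1/2520, 6583/2880, 1/181440, …
ICs: h(0) = 0, h′(0) = 2, h′′(0) = 0, h′′′(0) = 2.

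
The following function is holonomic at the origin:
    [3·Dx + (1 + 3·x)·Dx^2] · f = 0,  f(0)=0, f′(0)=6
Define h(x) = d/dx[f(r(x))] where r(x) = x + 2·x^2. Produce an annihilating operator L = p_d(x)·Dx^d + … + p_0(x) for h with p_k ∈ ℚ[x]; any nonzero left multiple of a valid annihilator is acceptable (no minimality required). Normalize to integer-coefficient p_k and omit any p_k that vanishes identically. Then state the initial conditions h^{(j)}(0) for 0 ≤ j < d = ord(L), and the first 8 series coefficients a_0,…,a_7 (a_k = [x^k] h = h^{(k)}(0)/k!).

L = (-1 + 12·x + 24·x^2) + (1 + 7·x + 18·x^2 + 24·x^3)·Dx  (order 1).
h: a_k = 6, 6, -54, 126, -54, -594, 2106, -2754, …
ICs: h(0) = 6.

f: a_k = 0, 6, -9, 18, -81/2, 486/5, -243, 4374/7, …
Substitute x→r, Dx→(1/r')Dx; clear ⇒ L₀.
Derive L from L₀ (diff closure).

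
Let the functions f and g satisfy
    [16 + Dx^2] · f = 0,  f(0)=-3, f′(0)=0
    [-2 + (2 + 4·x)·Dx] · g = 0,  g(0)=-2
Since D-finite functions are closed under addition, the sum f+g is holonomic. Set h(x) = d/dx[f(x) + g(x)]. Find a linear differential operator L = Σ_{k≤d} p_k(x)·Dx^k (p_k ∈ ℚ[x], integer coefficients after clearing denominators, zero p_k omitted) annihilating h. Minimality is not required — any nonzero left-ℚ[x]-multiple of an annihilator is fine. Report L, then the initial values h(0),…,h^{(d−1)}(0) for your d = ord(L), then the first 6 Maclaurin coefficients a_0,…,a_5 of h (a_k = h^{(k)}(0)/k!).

L = (-496 - 1024·x - 1024·x^2) + (-304 - 1632·x - 3072·x^2 - 2048·x^3)·Dx + (-31 - 64·x - 64·x^2)·Dx^2 + (-19 - 102·x - 192·x^2 - 128·x^3)·Dx^3  (order 3).
h: a_k = -2, 50, -3, -123, -35/4, 2363/20, …
ICs: h(0) = -2, h′(0) = 50, h′′(0) = -6.

f: a_k = -3, 0, 24, 0, -32, 0, …
g: a_k = -2, -2, 1, -1, 5/4, -7/4, …
L₀ := lclm(L_f,L_g); ord L₀ ≤ 2+1.
h₀' ⇒ L via d/dx closure of L₀.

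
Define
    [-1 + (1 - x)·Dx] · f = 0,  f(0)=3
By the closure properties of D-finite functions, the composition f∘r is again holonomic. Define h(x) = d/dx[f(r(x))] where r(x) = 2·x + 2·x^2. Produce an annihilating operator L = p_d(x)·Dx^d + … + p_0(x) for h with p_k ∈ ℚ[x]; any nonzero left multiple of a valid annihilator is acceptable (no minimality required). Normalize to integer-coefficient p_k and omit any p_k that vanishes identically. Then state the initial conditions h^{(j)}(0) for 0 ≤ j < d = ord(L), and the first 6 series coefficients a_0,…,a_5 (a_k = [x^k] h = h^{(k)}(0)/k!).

f: a_k = 3, 3, 3, 3, 3, 3, …
Change of var in L_f (x↦r) gives L₀.
h=h₀': d/dx-closure on L₀ ⇒ L.
L = (6 + 12·x + 12·x^2) + (-1 + 6·x^2 + 4·x^3)·Dx  (order 1).
h: a_k = 6, 36, 144, 528, 1800, 5904, …
ICs: h(0) = 6.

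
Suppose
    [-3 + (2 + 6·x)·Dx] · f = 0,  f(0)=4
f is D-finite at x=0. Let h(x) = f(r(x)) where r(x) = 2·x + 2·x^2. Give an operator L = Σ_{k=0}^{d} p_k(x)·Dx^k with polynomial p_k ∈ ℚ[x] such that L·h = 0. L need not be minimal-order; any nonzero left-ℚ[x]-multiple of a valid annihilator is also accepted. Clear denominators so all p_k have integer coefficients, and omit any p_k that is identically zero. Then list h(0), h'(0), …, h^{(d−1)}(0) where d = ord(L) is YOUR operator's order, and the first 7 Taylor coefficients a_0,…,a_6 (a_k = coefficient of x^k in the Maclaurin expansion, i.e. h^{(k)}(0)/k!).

L = (-3 - 6·x) + (1 + 6·x + 6·x^2)·Dx  (order 1).
h: a_k = 4, 12, -6, 18, -117/2, 405/2, -2943/4, …
ICs: h(0) = 4.

f: a_k = 4, 6, -9/2, 27/4, -405/32, 1701/64, -15309/256, …
h₀=f(r): pull back L_f along r ⇒ L₀.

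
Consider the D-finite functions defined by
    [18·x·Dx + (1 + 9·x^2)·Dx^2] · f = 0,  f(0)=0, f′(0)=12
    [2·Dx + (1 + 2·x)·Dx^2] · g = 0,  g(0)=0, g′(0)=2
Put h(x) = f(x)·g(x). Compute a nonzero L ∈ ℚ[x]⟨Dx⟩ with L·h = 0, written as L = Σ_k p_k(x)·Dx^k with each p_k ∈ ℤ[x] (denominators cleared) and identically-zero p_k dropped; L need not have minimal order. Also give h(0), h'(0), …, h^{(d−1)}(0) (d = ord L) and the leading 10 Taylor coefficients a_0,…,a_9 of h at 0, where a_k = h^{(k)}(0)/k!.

f: a_k = 0, 12, 0, -36, 0, 972/5, 0, -8748/7, 0, 8748, …
g: a_k = 0, 2, -2, 8/3, -4, 32/5, -32/3, 128/7, -32, 512/9, …
Sym-product of L_f,L_g gives L₀ (≤ ord 4).
L = (792 + 3024·x + 22680·x^2 + 102384·x^3 + 174960·x^4 + 151632·x^5 + 104976·x^7)·Dx + (332 + 4752·x + 28908·x^2 + 127008·x^3 + 351216·x^4 + 542376·x^5 + 408240·x^6 + 157464·x^7 + 367416·x^8)·Dx^2 + (44 + 916·x + 6696·x^2 + 27252·x^3 + 85860·x^4 + 193428·x^5 + 279936·x^6 + 224532·x^7 + 157464·x^8 + 209952·x^9)·Dx^3 + (10 + 76·x + 418·x^2 + 1728·x^3 + 5391·x^4 + 12960·x^5 + 24948·x^6 + 34992·x^7 + 29889·x^8 + 26244·x^9 + 26244·x^10)·Dx^4  (order 4).
h: a_k = 0, 0, 24, -24, -40, 24, 1848/5, -1864/5, -1992, 60264/35, …
ICs: h(0) = 0, h′(0) = 0, h′′(0) = 48, h′′′(0) = -144.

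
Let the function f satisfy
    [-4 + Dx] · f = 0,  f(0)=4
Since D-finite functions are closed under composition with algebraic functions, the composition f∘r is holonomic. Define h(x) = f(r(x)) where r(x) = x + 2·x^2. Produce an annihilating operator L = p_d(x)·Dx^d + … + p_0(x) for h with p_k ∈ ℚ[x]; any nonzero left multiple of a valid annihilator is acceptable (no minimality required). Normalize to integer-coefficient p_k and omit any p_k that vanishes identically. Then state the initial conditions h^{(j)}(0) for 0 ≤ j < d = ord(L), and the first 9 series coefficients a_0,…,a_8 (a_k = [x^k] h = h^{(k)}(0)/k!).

L = (-4 - 16·x) + Dx  (order 1).
h: a_k = 4, 16, 64, 512/3, 1280/3, 13312/15, 77824/45, 950272/315, 1564672/315, …
ICs: h(0) = 4.

f: a_k = 4, 16, 32, 128/3, 128/3, 512/15, 1024/45, 4096/315, 2048/315, …
Change of var in L_f (x↦r) gives L₀.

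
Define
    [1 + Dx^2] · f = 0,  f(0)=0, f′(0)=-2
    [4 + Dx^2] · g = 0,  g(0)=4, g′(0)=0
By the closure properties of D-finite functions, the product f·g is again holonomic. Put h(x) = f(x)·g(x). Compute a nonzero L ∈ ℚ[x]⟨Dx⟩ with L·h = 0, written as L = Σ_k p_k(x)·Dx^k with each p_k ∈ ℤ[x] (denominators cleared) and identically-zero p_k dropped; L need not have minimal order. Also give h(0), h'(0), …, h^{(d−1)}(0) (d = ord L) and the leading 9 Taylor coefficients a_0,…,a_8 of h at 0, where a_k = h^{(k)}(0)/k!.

f: a_k = 0, -2, 0, 1/3, 0, -1/60, 0, 1/2520, 0, …
g: a_k = 4, 0, -8, 0, 8/3, 0, -16/45, 0, 8/315, …
Sym-product of L_f,L_g gives L₀ (≤ ord 4).
L = 9 + 10·Dx^2 + Dx^4  (order 4).
h: a_k = 0, -8, 0, 52/3, 0, -121/15, 0, 1093/630, 0, …
ICs: h(0) = 0, h′(0) = -8, h′′(0) = 0, h′′′(0) = 104.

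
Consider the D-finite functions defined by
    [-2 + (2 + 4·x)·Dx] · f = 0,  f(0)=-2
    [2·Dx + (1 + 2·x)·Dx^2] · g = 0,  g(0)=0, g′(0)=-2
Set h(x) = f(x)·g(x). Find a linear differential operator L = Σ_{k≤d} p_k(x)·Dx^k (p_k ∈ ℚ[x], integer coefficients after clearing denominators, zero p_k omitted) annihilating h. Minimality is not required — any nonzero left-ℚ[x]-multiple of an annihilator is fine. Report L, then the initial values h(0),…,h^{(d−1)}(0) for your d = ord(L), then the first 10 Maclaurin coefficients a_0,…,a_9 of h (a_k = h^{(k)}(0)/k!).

f: a_k = -2, -2, 1, -1, 5/4, -7/4, 21/8, -33/8, 429/64, -715/64, …
g: a_k = 0, -2, 2, -8/3, 4, -32/5, 32/3, -128/7, 32, -512/9, …
h₀=f·g: eliminate ⇒ L₀, order ≤ 1·2.
L = 1 + (1 + 4·x + 4·x^2)·Dx^2  (order 2).
h: a_k = 0, 4, 0, -2/3, 4/3, -71/30, 62/15, -3043/420, 2689/210, -46027/2016, …
ICs: h(0) = 0, h′(0) = 4.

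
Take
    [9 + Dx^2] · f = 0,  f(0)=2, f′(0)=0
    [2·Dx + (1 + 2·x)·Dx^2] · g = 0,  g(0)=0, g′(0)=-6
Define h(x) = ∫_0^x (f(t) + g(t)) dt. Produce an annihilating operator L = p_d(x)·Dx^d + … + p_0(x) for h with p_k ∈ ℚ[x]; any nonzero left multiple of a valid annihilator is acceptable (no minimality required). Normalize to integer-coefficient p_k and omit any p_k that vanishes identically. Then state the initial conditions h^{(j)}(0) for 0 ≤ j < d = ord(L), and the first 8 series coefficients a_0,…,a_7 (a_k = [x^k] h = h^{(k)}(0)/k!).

L = (594 + 648·x + 648·x^2)·Dx^2 + (153 + 630·x + 972·x^2 + 648·x^3)·Dx^3 + (66 + 72·x + 72·x^2)·Dx^4 + (17 + 70·x + 108·x^2 + 72·x^3)·Dx^5  (order 5).
h: a_k = 0, 2, -3, -1, -2, 15/4, -16/5, 1199/280, …
ICs: h(0) = 0, h′(0) = 2, h′′(0) = -6, h′′′(0) = -6, h′′′′(0) = -48.

f: a_k = 2, 0, -9, 0, 27/4, 0, -81/40, 0, …
g: a_k = 0, -6, 6, -8, 12, -96/5, 32, -384/7, …
Weyl lclm of L_f,L_g ⇒ L₀ (ord ≤ 4).
h=∫h₀ ⇒ L = L₀·Dx.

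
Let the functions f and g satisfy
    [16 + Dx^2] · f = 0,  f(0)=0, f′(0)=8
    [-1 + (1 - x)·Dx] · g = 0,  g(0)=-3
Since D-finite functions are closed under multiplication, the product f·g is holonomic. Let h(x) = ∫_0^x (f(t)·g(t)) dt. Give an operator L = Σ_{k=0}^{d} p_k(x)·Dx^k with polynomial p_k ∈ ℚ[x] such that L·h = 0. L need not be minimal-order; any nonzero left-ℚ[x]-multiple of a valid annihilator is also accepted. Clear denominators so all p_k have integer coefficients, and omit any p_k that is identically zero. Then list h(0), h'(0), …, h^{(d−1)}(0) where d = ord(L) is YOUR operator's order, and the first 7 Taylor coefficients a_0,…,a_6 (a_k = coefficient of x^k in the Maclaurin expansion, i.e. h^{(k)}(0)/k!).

f: a_k = 0, 8, 0, -64/3, 0, 256/15, 0, …
g: a_k = -3, -3, -3, -3, -3, -3, -3, …
h₀=f·g: eliminate ⇒ L₀, order ≤ 2·1.
∫: right-multiply L₀ by Dx.
L = (-16 + 16·x)·Dx + 2·Dx^2 + (-1 + x)·Dx^3  (order 3).
h: a_k = 0, 0, -12, -8, 10, 8, -28/15, …
ICs: h(0) = 0, h′(0) = 0, h′′(0) = -24.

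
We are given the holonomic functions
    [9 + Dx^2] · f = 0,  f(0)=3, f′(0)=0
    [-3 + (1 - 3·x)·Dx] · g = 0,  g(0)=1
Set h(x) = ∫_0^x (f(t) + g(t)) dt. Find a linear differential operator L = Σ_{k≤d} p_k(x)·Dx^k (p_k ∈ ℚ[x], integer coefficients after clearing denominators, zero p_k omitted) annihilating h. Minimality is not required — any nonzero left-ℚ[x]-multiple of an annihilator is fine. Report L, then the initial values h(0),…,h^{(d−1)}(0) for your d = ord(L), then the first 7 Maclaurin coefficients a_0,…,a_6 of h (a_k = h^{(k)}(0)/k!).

f: a_k = 3, 0, -27/2, 0, 81/8, 0, -243/80, …
g: a_k = 1, 3, 9, 27, 81, 243, 729, …
h₀=f+g: left-lcm gives L₀, ord ≤ 3.
h=∫₀ˣh₀: take L = L₀·Dx.
L = (-63 + 54·x - 81·x^2)·Dx + (9 - 45·x + 81·x^2 - 81·x^3)·Dx^2 + (-7 + 6·x - 9·x^2)·Dx^3 + (1 - 5·x + 9·x^2 - 9·x^3)·Dx^4  (order 4).
h: a_k = 0, 4, 3/2, -3/2, 27/4, 729/40, 81/2, …
ICs: h(0) = 0, h′(0) = 4, h′′(0) = 3, h′′′(0) = -9.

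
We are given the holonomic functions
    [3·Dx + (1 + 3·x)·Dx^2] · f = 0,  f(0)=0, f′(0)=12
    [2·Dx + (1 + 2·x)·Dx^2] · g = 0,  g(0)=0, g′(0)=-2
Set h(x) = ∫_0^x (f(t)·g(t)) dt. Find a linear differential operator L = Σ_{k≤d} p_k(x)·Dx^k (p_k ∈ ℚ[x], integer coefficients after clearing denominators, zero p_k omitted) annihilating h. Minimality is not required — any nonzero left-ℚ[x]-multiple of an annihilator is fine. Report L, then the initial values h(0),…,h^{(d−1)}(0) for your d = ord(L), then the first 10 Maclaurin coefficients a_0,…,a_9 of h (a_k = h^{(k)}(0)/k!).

f: a_k = 0, 12, -18, 36, -81, 972/5, -486, 8748/7, -6561/2, 8748, …
g: a_k = 0, -2, 2, -8/3, 4, -32/5, 32/3, -128/7, 32, -512/9, …
L₀ := L_f ⊗_s L_g (sym. prod.), ord ≤ 4.
∫: right-multiply L₀ by Dx.
L = (156 + 720·x + 864·x^2)·Dx^2 + (310 + 2244·x + 5400·x^2 + 4320·x^3)·Dx^3 + (88 + 860·x + 3132·x^2 + 5040·x^3 + 3024·x^4)·Dx^4 + (5 + 62·x + 305·x^2 + 744·x^3 + 900·x^4 + 432·x^5)·Dx^5  (order 5).
h: a_k = 0, 0, 0, -8, 15, -28, 55, -3978/35, 491/2, -19272/35, …
ICs: h(0) = 0, h′(0) = 0, h′′(0) = 0, h′′′(0) = -48, h′′′′(0) = 360.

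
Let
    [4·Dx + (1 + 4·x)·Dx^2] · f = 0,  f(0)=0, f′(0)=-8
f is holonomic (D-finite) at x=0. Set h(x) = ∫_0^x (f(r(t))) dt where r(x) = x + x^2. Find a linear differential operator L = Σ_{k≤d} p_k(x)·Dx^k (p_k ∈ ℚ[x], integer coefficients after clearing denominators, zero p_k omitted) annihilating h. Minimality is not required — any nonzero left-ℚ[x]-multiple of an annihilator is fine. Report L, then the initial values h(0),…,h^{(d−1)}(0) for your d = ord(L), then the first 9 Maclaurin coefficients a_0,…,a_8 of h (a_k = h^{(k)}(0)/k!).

L = 2·Dx^2 + (1 + 2·x)·Dx^3  (order 3).
h: a_k = 0, 0, -4, 8/3, -8/3, 16/5, -64/15, 128/21, -64/7, …
ICs: h(0) = 0, h′(0) = 0, h′′(0) = -8.

f: a_k = 0, -8, 16, -128/3, 128, -2048/5, 4096/3, -32768/7, 16384, …
L₀ from L_f via x↦r, Dx↦r'^{-1}Dx.
∫: right-multiply L₀ by Dx.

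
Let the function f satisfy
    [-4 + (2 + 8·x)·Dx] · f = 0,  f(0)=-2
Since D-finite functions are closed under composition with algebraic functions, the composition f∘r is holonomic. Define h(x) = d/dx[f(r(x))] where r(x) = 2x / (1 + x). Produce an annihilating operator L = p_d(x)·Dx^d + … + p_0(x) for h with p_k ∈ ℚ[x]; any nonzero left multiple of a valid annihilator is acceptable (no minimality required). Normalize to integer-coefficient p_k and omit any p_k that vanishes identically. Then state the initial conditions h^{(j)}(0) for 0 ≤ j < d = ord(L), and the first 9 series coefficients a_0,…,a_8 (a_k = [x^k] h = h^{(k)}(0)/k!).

L = (-6 - 18·x) + (-1 - 10·x - 9·x^2)·Dx  (order 1).
h: a_k = -8, 48, -312, 2272, -17640, 141840, -1165080, 9708480, -81744840, …
ICs: h(0) = -8.

f: a_k = -2, -4, 4, -8, 20, -56, 168, -528, 1716, …
Substitute x→r, Dx→(1/r')Dx; clear ⇒ L₀.
Derive L from L₀ (diff closure).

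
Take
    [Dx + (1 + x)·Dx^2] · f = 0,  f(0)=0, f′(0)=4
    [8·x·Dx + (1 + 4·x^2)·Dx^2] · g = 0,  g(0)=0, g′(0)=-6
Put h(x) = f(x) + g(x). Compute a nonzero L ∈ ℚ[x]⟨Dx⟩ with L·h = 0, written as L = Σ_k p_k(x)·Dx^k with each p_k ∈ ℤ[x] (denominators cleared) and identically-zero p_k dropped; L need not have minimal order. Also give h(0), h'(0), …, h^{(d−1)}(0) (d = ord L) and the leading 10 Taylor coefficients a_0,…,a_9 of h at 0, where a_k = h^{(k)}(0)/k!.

f: a_k = 0, 4, -2, 4/3, -1, 4/5, -2/3, 4/7, -1/2, 4/9, …
g: a_k = 0, -6, 0, 8, 0, -96/5, 0, 384/7, 0, -512/3, …
Sum ⇒ L₀ = lclm(L_f,L_g) in ℚ(x)⟨Dx⟩.
L = (-8 - 24·x + 96·x^2 + 32·x^3)·Dx + (-10 - 16·x + 72·x^2 + 192·x^3 + 64·x^4)·Dx^2 + (-1 + 7·x + 8·x^2 + 32·x^3 + 48·x^4 + 16·x^5)·Dx^3  (order 3).
h: a_k = 0, -2, -2, 28/3, -1, -92/5, -2/3, 388/7, -1/2, -1532/9, …
ICs: h(0) = 0, h′(0) = -2, h′′(0) = -4.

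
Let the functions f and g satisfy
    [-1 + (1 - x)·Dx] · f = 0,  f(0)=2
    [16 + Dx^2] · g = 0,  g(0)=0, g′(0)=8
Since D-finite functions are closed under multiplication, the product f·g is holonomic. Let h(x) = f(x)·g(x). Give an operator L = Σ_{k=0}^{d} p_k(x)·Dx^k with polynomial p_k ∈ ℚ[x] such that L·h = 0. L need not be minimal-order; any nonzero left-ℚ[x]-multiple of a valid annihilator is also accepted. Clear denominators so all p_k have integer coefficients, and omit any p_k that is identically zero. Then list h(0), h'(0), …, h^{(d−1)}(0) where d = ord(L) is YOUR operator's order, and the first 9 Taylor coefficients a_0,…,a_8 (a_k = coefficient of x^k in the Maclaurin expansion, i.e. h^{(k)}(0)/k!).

L = (-16 + 16·x) + 2·Dx + (-1 + x)·Dx^2  (order 2).
h: a_k = 0, 16, 16, -80/3, -80/3, 112/15, 112/15, -1744/315, -1744/315, …
ICs: h(0) = 0, h′(0) = 16.

f: a_k = 2, 2, 2, 2, 2, 2, 2, 2, 2, …
g: a_k = 0, 8, 0, -64/3, 0, 256/15, 0, -2048/315, 0, …
h₀=f·g: eliminate ⇒ L₀, order ≤ 1·2.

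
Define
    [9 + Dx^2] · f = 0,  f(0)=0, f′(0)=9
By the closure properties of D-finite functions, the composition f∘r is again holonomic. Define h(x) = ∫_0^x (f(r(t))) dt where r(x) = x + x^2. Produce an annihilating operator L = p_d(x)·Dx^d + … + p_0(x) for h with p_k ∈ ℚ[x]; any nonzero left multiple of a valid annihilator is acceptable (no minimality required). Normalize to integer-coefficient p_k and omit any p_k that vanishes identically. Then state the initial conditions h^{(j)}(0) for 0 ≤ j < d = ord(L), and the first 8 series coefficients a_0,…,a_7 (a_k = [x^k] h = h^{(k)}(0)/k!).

L = (9 + 54·x + 108·x^2 + 72·x^3)·Dx - 2·Dx^2 + (1 + 2·x)·Dx^3  (order 3).
h: a_k = 0, 0, 9/2, 3, -27/8, -81/10, -459/80, 135/56, …
ICs: h(0) = 0, h′(0) = 0, h′′(0) = 9.

f: a_k = 0, 9, 0, -27/2, 0, 243/40, 0, -729/560, …
Substitute x→r, Dx→(1/r')Dx; clear ⇒ L₀.
∫: right-multiply L₀ by Dx.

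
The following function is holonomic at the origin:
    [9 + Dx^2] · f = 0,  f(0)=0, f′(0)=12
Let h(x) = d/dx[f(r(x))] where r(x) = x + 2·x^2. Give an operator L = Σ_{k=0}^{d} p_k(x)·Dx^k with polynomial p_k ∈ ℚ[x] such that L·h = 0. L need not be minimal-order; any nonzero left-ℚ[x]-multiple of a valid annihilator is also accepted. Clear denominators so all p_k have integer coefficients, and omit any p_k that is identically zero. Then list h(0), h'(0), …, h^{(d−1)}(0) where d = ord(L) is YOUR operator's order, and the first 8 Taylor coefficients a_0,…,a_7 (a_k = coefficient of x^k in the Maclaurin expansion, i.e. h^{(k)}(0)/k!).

f: a_k = 0, 12, 0, -18, 0, 81/10, 0, -243/140, …
Change of var in L_f (x↦r) gives L₀.
Differentiate: ansatz ord ≤ ord L₀ ⇒ L.
L = (57 + 144·x + 864·x^2 + 2304·x^3 + 2304·x^4) + (-12 - 48·x)·Dx + (1 + 8·x + 16·x^2)·Dx^2  (order 2).
h: a_k = 12, 48, -54, -432, -2079/2, -378, 45117/20, 24948/5, …
ICs: h(0) = 12, h′(0) = 48.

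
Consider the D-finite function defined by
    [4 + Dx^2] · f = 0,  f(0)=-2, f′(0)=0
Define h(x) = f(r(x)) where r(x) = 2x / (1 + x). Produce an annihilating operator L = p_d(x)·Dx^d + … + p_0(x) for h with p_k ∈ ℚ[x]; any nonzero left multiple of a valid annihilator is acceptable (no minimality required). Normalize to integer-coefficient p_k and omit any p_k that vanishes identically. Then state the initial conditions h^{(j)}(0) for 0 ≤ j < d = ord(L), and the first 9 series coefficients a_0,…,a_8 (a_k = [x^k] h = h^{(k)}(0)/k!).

f: a_k = -2, 0, 4, 0, -4/3, 0, 8/45, 0, -4/315, …
h₀=f(r): pull back L_f along r ⇒ L₀.
L = 16 + (2 + 6·x + 6·x^2 + 2·x^3)·Dx + (1 + 4·x + 6·x^2 + 4·x^3 + x^4)·Dx^2  (order 2).
h: a_k = -2, 0, 16, -32, 80/3, 64/3, -5488/45, 1312/5, -25136/63, …
ICs: h(0) = -2, h′(0) = 0.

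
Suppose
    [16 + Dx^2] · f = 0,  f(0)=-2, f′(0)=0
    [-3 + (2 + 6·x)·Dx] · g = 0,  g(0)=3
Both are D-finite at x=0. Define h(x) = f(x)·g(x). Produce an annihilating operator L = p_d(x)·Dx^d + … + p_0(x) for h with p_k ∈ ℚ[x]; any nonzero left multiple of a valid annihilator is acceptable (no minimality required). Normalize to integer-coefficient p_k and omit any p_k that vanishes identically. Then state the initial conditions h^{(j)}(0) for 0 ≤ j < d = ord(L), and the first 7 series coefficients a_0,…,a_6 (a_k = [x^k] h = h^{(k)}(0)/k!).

L = (91 + 384·x + 576·x^2) + (-12 - 36·x)·Dx + (4 + 24·x + 36·x^2)·Dx^2  (order 2).
h: a_k = -6, -9, 219/4, 495/8, -6337/64, -7023/128, 337609/7680, …
ICs: h(0) = -6, h′(0) = -9.

f: a_k = -2, 0, 16, 0, -64/3, 0, 512/45, …
g: a_k = 3, 9/2, -27/8, 81/16, -1215/128, 5103/256, -45927/1024, …
L₀ := L_f ⊗_s L_g (sym. prod.), ord ≤ 2.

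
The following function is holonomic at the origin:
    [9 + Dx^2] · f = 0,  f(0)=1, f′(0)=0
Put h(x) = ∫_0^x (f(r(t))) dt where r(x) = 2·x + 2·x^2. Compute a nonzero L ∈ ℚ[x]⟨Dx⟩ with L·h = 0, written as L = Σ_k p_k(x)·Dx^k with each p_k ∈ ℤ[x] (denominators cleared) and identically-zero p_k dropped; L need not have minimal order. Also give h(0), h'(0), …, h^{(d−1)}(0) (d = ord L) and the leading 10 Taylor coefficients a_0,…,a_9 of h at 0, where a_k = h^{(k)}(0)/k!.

L = (36 + 216·x + 432·x^2 + 288·x^3)·Dx - 2·Dx^2 + (1 + 2·x)·Dx^3  (order 3).
h: a_k = 0, 1, 0, -6, -9, 36/5, 36, 1296/35, -108/5, -3408/35, …
ICs: h(0) = 0, h′(0) = 1, h′′(0) = 0.

f: a_k = 1, 0, -9/2, 0, 27/8, 0, -81/80, 0, 729/4480, 0, …
h₀=f(r): pull back L_f along r ⇒ L₀.
h=∫h₀ ⇒ L = L₀·Dx.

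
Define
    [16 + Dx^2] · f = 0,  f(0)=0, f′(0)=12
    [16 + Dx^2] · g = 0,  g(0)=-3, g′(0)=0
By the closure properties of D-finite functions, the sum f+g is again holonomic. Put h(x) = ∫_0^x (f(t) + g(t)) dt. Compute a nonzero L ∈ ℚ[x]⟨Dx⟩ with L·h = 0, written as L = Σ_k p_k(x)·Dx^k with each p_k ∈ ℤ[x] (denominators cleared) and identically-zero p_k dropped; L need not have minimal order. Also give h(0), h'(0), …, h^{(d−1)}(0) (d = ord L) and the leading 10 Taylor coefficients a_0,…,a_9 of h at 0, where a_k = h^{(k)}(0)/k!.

f: a_k = 0, 12, 0, -32, 0, 128/5, 0, -1024/105, 0, 2048/945, …
g: a_k = -3, 0, 24, 0, -32, 0, 256/15, 0, -512/105, 0, …
h₀=f+g: left-lcm gives L₀, ord ≤ 4.
h=∫₀ˣh₀: take L = L₀·Dx.
L = 16·Dx + Dx^3  (order 3).
h: a_k = 0, -3, 6, 8, -8, -32/5, 64/15, 256/105, -128/105, -512/945, …
ICs: h(0) = 0, h′(0) = -3, h′′(0) = 12.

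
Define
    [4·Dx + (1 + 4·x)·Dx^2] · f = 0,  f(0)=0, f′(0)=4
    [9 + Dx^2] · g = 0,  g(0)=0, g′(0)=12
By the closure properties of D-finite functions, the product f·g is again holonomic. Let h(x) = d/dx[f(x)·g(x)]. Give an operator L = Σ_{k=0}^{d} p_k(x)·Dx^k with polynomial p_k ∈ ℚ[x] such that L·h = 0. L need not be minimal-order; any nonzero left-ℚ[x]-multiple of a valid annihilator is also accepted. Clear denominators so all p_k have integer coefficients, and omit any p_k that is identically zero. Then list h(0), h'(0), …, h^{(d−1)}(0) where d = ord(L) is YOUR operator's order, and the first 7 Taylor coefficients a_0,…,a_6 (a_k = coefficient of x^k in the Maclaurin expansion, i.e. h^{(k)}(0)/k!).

f: a_k = 0, 4, -8, 64/3, -64, 1024/5, -2048/3, …
g: a_k = 0, 12, 0, -18, 0, 81/10, 0, …
Product ⇒ symmetric product L₀, ord ≤ 4.
Derive L from L₀ (diff closure).
L = (-153603 - 635688·x - 3184272·x^2 - 4292352·x^3 + 12503808·x^4 + 40310784·x^5 + 26873856·x^6) + (-47736 - 304992·x - 311040·x^2 + 2073600·x^3 + 7464960·x^4 + 5971968·x^5)·Dx + (-19110 - 88272·x - 352800·x^2 + 41472·x^3 + 3773952·x^4 + 8957952·x^5 + 5971968·x^6)·Dx^2 + (-5304 - 33888·x - 34560·x^2 + 230400·x^3 + 829440·x^4 + 663552·x^5)·Dx^3 + (-227 - 1960·x + 112·x^2 + 57600·x^3 + 264960·x^4 + 497664·x^5 + 331776·x^6)·Dx^4  (order 4).
h: a_k = 0, 96, -288, 736, -3120, 12636, -248668/5, …
ICs: h(0) = 0, h′(0) = 96, h′′(0) = -576, h′′′(0) = 4416.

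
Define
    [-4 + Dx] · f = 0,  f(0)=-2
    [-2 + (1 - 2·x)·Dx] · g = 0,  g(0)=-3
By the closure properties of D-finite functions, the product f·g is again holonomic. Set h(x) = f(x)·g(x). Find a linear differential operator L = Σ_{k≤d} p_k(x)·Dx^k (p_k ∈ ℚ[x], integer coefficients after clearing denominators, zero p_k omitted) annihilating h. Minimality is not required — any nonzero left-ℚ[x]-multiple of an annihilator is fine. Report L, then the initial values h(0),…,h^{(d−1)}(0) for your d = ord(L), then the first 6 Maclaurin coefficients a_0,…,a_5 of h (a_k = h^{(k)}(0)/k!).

L = (6 - 8·x) + (-1 + 2·x)·Dx  (order 1).
h: a_k = 6, 36, 120, 304, 672, 6976/5, …
ICs: h(0) = 6.

f: a_k = -2, -8, -16, -64/3, -64/3, -256/15, …
g: a_k = -3, -6, -12, -24, -48, -96, …
Product ⇒ symmetric product L₀, ord ≤ 1.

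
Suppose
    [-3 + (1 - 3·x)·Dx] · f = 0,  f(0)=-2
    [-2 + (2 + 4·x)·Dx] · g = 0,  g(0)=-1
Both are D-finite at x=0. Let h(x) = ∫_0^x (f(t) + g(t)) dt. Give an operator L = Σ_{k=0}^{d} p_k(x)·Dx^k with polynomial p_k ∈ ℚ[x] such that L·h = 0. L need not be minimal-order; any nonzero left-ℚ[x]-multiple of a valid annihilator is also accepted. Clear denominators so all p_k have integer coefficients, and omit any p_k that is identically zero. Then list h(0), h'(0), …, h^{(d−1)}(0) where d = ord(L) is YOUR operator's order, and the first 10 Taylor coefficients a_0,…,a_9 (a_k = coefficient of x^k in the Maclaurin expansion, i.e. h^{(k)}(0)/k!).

L = (-42 - 54·x)·Dx + (38 + 132·x + 162·x^2)·Dx^2 + (-4 - 14·x + 42·x^2 + 108·x^3)·Dx^3  (order 3).
h: a_k = 0, -3, -7/2, -35/6, -109/8, -1291/40, -3895/48, -23307/112, -70017/128, -559729/384, …
ICs: h(0) = 0, h′(0) = -3, h′′(0) = -7.

f: a_k = -2, -6, -18, -54, -162, -486, -1458, -4374, -13122, -39366, …
g: a_k = -1, -1, 1/2, -1/2, 5/8, -7/8, 21/16, -33/16, 429/128, -715/128, …
Weyl lclm of L_f,L_g ⇒ L₀ (ord ≤ 2).
h=∫h₀ ⇒ L = L₀·Dx.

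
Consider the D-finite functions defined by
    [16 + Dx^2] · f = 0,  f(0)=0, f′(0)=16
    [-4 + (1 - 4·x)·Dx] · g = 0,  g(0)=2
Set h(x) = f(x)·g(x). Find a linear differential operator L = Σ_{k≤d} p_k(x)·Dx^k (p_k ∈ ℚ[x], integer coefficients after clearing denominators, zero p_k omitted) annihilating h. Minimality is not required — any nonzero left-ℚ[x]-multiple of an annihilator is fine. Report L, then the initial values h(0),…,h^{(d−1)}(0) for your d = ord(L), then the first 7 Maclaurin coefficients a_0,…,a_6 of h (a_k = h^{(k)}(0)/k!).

L = (-16 + 64·x) + 8·Dx + (-1 + 4·x)·Dx^2  (order 2).
h: a_k = 0, 32, 128, 1280/3, 5120/3, 103424/15, 413696/15, …
ICs: h(0) = 0, h′(0) = 32.

f: a_k = 0, 16, 0, -128/3, 0, 512/15, 0, …
g: a_k = 2, 8, 32, 128, 512, 2048, 8192, …
Sym-product of L_f,L_g gives L₀ (≤ ord 2).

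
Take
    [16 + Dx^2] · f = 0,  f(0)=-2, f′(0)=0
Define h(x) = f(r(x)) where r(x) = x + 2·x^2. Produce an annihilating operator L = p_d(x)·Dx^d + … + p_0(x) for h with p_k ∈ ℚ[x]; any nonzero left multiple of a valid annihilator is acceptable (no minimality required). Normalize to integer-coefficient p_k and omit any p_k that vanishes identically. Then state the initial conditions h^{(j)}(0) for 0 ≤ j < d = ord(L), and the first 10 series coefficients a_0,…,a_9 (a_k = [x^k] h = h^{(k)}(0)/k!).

L = (16 + 192·x + 768·x^2 + 1024·x^3) - 4·Dx + (1 + 4·x)·Dx^2  (order 2).
h: a_k = -2, 0, 16, 64, 128/3, -512/3, -22528/45, -8192/15, 106496/315, 557056/315, …
ICs: h(0) = -2, h′(0) = 0.

f: a_k = -2, 0, 16, 0, -64/3, 0, 512/45, 0, -1024/315, 0, …
L₀ from L_f via x↦r, Dx↦r'^{-1}Dx.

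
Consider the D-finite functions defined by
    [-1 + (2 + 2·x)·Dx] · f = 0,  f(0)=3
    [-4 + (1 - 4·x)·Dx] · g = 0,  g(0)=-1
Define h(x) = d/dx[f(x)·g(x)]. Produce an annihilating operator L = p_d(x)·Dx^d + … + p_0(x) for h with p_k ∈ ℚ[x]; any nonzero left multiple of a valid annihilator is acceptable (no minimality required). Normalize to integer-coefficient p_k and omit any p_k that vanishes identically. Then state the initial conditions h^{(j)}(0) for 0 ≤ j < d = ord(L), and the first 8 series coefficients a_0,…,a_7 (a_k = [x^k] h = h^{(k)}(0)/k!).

L = (143 + 216·x + 48·x^2) + (-18 + 46·x + 96·x^2 + 32·x^3)·Dx  (order 1).
h: a_k = -27/2, -429/4, -10305/16, -109905/32, -4396305/256, -42204339/512, -787815021/2048, -7202878905/4096, …
ICs: h(0) = -27/2.

f: a_k = 3, 3/2, -3/8, 3/16, -15/128, 21/256, -63/1024, 99/2048, …
g: a_k = -1, -4, -16, -64, -256, -1024, -4096, -16384, …
f·g: L₀ = L_f ⊗_s L_g, ord ≤ 1·1.
Derive L from L₀ (diff closure).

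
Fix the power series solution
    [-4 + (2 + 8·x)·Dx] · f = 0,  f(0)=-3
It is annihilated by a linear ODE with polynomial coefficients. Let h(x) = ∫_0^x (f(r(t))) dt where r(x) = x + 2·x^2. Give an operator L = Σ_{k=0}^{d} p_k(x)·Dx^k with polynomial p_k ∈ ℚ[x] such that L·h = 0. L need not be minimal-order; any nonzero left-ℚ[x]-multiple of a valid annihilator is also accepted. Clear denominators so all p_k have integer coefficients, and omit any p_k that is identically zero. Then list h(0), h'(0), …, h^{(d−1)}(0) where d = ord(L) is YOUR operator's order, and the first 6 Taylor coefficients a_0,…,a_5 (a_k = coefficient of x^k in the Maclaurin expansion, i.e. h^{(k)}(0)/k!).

f: a_k = -3, -6, 6, -12, 30, -84, …
Substitute x→r, Dx→(1/r')Dx; clear ⇒ L₀.
∫: right-multiply L₀ by Dx.
L = (-2 - 8·x)·Dx + (1 + 4·x + 8·x^2)·Dx^2  (order 2).
h: a_k = 0, -3, -3, -2, 3, -18/5, …
ICs: h(0) = 0, h′(0) = -3.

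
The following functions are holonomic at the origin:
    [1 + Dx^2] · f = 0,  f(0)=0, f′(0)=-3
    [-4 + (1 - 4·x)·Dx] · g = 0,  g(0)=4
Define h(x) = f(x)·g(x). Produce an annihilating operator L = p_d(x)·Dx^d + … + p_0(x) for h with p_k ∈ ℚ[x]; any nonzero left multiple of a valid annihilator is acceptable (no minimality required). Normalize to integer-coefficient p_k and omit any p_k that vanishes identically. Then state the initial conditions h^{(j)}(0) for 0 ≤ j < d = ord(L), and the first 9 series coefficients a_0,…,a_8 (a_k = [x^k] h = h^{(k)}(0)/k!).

f: a_k = 0, -3, 0, 1/2, 0, -1/40, 0, 1/1680, 0, …
g: a_k = 4, 16, 64, 256, 1024, 4096, 16384, 65536, 262144, …
Product ⇒ symmetric product L₀, ord ≤ 2.
L = (-1 + 4·x) + 8·Dx + (-1 + 4·x)·Dx^2  (order 2).
h: a_k = 0, -12, -48, -190, -760, -30401/10, -60802/5, -20429471/420, -20429471/105, …
ICs: h(0) = 0, h′(0) = -12.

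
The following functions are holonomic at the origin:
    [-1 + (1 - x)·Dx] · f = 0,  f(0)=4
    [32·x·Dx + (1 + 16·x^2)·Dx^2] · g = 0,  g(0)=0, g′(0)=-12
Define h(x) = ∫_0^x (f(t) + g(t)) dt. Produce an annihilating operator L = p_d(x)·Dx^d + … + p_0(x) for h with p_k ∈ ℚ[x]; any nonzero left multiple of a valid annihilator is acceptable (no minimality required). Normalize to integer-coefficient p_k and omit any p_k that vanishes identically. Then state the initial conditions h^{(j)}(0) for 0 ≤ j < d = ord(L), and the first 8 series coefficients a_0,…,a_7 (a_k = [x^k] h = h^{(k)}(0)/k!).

f: a_k = 4, 4, 4, 4, 4, 4, 4, 4, …
g: a_k = 0, -12, 0, 64, 0, -3072/5, 0, 49152/7, …
Sum ⇒ L₀ = lclm(L_f,L_g) in ℚ(x)⟨Dx⟩.
Integrate: L := L₀·Dx.
L = (-32 + 128·x + 1536·x^2)·Dx^2 + (19 - 32·x - 656·x^2 + 1536·x^3)·Dx^3 + (-1 - 15·x - 240·x^3 + 256·x^4)·Dx^4  (order 4).
h: a_k = 0, 4, -4, 4/3, 17, 4/5, -1526/15, 4/7, …
ICs: h(0) = 0, h′(0) = 4, h′′(0) = -8, h′′′(0) = 8.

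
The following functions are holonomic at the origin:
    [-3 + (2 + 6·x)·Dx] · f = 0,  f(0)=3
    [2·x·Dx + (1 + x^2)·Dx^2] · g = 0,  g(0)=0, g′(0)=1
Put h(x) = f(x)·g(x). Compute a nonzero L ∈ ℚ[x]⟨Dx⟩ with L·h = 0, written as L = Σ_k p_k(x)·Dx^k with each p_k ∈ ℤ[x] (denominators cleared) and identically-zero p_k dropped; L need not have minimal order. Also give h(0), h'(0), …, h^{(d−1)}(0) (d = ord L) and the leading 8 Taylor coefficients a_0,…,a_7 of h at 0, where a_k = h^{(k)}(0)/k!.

L = (27 - 12·x - 9·x^2) + (-12 - 28·x + 36·x^2 + 36·x^3)·Dx + (4 + 24·x + 40·x^2 + 24·x^3 + 36·x^4)·Dx^2  (order 2).
h: a_k = 0, 3, 9/2, -35/8, 57/16, -4971/640, 24507/1280, -1533597/35840, …
ICs: h(0) = 0, h′(0) = 3.

f: a_k = 3, 9/2, -27/8, 81/16, -1215/128, 5103/256, -45927/1024, 216513/2048, …
g: a_k = 0, 1, 0, -1/3, 0, 1/5, 0, -1/7, …
Sym-product of L_f,L_g gives L₀ (≤ ord 2).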